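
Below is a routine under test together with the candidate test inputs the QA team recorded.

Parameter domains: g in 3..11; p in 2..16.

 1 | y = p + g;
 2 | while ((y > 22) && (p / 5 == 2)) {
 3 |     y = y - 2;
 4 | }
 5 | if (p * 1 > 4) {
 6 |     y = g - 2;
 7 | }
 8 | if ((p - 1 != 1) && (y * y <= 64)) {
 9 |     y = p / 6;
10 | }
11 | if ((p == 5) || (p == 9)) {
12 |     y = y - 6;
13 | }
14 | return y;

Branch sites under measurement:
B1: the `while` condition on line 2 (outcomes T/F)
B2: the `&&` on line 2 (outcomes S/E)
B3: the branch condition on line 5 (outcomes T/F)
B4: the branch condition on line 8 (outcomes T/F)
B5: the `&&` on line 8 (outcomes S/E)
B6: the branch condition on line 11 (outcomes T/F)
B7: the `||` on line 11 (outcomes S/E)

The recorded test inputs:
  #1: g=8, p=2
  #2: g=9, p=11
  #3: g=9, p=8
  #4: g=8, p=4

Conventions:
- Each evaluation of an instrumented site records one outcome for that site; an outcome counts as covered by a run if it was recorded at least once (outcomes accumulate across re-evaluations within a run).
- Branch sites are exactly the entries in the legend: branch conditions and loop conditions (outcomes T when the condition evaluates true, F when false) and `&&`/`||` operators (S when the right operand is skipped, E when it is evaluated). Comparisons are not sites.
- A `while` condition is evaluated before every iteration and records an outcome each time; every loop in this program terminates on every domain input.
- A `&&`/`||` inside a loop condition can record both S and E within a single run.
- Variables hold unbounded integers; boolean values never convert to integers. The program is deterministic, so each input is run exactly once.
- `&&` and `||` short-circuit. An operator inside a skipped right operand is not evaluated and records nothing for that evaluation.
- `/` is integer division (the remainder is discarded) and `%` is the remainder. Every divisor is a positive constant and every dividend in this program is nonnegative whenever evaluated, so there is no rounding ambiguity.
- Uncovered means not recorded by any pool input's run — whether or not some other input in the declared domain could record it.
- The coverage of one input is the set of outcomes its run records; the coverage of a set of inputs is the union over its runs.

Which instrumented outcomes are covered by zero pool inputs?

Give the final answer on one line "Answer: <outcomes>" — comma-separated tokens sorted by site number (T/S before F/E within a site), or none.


run #1 (g=8, p=2) runs B2->S, B1->F, B3->F, B5->S, B4->F, B7->E, B6->F; records B1=F, B2=S, B3=F, B4=F, B5=S, B6=F, B7=E
run #2 (g=9, p=11) runs B2->S, B1->F, B3->T, B5->E, B4->T, B7->E, B6->F; records B1=F, B2=S, B3=T, B4=T, B5=E, B6=F, B7=E
run #3 (g=9, p=8) runs B2->S, B1->F, B3->T, B5->E, B4->T, B7->E, B6->F; records B1=F, B2=S, B3=T, B4=T, B5=E, B6=F, B7=E
run #4 (g=8, p=4) runs B2->S, B1->F, B3->F, B5->E, B4->F, B7->E, B6->F; records B1=F, B2=S, B3=F, B4=F, B5=E, B6=F, B7=E
union over the pool: B1=F, B2=S, B3=T, B3=F, B4=T, B4=F, B5=S, B5=E, B6=F, B7=E
uncovered (4 of 14): B1=T, B2=E, B6=T, B7=S
Answer: B1=T, B2=E, B6=T, B7=S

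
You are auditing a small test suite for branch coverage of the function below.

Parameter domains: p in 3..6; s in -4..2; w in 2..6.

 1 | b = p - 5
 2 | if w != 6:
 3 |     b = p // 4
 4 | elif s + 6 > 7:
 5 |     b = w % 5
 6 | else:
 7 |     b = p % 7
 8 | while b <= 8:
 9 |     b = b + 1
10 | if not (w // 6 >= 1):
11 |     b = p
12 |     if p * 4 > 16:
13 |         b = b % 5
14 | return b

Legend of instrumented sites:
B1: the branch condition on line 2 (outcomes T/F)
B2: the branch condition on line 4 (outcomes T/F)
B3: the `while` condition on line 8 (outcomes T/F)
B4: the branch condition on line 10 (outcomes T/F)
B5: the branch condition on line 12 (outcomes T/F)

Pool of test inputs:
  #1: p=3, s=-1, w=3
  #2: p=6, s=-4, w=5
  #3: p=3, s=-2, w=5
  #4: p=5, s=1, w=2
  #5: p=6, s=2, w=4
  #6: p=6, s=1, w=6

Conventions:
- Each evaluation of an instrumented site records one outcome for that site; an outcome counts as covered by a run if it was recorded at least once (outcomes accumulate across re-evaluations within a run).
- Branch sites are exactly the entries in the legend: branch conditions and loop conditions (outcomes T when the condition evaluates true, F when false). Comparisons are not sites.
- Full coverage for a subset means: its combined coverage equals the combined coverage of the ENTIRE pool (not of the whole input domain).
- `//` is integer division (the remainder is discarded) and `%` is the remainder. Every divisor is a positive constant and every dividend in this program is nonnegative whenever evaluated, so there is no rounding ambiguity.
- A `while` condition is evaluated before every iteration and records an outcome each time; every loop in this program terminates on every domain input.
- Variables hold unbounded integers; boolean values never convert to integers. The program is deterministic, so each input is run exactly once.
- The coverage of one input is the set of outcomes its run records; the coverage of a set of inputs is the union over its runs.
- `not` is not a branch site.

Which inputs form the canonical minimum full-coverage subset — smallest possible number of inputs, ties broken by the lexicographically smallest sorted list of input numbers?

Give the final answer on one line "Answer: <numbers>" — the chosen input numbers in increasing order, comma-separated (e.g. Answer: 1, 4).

test 1 (p=3, s=-1, w=3) hits B1=T, B3=T, B3=F, B4=T, B5=F
test 2 (p=6, s=-4, w=5) hits B1=T, B3=T, B3=F, B4=T, B5=T
test 3 (p=3, s=-2, w=5) hits B1=T, B3=T, B3=F, B4=T, B5=F
test 4 (p=5, s=1, w=2) hits B1=T, B3=T, B3=F, B4=T, B5=T
test 5 (p=6, s=2, w=4) hits B1=T, B3=T, B3=F, B4=T, B5=T
test 6 (p=6, s=1, w=6) hits B1=F, B2=F, B3=T, B3=F, B4=F
together the pool reaches 9 outcomes: B1=T, B1=F, B2=F, B3=T, B3=F, B4=T, B4=F, B5=T, B5=F
checked all size-1 subsets: none covers 9 outcomes (max 5/9)
checked all size-2 subsets: none covers 9 outcomes (max 8/9)
at size 3, {1, 2, 6} reaches all 9 outcomes; every lexicographically earlier size-3 subset fails

Answer: 1, 2, 6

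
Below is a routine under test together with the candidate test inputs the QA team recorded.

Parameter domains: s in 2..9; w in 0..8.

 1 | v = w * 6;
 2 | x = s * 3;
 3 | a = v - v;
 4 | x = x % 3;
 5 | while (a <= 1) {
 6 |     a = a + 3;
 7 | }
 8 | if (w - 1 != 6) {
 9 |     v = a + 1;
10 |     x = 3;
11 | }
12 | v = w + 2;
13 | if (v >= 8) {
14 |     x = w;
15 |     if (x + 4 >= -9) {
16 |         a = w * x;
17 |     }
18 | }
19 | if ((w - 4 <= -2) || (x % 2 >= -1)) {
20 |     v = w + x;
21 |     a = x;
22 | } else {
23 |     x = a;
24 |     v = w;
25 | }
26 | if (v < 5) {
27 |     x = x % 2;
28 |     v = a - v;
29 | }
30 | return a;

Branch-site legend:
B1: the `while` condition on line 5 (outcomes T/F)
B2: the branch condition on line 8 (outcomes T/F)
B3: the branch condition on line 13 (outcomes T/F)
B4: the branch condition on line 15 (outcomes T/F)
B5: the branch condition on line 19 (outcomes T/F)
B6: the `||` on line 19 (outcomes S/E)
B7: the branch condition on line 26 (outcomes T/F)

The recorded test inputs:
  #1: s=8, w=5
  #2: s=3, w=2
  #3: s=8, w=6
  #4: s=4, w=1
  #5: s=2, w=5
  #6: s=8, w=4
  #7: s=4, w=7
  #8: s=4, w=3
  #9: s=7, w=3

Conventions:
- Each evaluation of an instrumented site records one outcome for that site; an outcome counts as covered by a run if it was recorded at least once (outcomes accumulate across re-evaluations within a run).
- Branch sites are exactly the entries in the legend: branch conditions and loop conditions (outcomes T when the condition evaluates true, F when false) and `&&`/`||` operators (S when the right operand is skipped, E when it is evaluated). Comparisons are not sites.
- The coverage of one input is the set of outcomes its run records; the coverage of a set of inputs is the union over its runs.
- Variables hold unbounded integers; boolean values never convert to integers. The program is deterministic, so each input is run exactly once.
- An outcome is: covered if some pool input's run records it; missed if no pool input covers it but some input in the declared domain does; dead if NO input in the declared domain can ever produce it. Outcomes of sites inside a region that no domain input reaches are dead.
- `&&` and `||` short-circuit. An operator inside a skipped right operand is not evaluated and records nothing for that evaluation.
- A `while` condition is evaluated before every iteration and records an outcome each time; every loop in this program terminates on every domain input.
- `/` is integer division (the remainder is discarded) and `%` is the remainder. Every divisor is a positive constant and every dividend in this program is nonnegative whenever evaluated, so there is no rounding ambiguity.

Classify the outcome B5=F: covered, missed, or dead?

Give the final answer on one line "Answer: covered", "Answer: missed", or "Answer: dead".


no pool input records B5=F
checking all 72 inputs in the declared domain: B5=F is never recorded -> dead
Answer: dead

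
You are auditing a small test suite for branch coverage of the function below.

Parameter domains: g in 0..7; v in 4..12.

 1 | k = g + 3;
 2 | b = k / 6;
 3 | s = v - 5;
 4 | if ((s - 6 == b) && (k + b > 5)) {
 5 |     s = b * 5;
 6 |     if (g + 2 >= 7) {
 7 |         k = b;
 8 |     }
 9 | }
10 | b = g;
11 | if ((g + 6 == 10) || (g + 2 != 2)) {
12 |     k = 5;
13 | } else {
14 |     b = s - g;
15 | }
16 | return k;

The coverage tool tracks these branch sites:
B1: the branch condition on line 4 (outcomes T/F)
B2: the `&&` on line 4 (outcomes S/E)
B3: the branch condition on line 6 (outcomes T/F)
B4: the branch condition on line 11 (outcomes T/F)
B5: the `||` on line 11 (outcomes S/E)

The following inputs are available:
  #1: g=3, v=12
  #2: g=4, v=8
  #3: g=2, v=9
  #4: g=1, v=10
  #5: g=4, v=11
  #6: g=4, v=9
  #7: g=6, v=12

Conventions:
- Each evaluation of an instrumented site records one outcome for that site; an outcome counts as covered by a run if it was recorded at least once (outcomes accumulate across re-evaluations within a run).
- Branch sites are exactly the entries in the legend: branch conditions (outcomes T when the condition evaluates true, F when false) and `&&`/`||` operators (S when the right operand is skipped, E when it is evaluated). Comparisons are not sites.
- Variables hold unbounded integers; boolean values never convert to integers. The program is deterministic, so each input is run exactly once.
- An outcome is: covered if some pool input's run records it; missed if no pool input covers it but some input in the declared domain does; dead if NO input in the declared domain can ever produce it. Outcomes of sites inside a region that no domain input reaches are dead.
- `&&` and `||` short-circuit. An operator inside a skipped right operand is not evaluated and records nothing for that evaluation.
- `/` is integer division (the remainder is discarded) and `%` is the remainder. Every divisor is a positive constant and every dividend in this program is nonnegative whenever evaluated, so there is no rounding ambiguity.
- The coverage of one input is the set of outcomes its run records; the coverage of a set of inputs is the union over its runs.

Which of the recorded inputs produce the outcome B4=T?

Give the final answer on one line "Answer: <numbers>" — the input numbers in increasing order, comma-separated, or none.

input #1 (g=3, v=12): produces B4=T
input #2 (g=4, v=8): produces B4=T
input #3 (g=2, v=9): produces B4=T
input #4 (g=1, v=10): produces B4=T
input #5 (g=4, v=11): produces B4=T
input #6 (g=4, v=9): produces B4=T
input #7 (g=6, v=12): produces B4=T

Answer: 1, 2, 3, 4, 5, 6, 7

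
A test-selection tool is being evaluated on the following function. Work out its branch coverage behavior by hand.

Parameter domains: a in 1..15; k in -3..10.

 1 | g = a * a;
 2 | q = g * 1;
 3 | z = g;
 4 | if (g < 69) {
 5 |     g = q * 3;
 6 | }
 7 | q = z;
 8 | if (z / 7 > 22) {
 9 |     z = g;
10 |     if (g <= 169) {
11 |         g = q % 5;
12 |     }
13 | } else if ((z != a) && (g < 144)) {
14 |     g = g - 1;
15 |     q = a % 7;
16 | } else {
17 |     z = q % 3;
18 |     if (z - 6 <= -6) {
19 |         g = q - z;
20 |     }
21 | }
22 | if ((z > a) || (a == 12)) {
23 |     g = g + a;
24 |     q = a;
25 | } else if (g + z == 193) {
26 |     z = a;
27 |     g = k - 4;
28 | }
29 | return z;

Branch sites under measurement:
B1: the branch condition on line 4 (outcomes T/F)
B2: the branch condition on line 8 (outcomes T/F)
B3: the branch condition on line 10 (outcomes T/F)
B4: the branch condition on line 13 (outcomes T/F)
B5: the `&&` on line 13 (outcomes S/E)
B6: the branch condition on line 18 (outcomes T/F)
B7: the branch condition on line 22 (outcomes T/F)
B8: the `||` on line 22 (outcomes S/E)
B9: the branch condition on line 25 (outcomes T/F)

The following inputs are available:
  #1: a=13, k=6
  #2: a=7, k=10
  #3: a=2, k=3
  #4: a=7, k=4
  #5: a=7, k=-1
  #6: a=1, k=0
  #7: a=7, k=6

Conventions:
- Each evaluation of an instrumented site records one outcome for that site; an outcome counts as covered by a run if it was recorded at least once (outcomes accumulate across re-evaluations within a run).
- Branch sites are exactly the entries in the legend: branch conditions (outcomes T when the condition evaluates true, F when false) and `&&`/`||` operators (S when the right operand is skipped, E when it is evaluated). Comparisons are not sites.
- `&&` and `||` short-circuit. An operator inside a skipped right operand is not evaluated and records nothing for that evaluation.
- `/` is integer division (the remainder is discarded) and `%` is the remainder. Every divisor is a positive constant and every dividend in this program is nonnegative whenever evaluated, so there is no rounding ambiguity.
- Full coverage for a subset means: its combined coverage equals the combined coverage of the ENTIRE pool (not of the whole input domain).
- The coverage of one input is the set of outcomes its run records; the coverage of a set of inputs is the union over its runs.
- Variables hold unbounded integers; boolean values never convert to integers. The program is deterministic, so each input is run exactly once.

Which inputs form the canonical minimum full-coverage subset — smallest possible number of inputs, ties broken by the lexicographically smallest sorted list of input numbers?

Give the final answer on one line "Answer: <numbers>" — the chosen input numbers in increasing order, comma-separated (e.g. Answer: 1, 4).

#1 (a=13, k=6) -> B1->F, B2->T, B3->T, B8->S, B7->T; covered: B1=F, B2=T, B3=T, B7=T, B8=S
#2 (a=7, k=10) -> B1->T, B2->F, B5->E, B4->F, B6->F, B8->E, B7->F, B9->F; covered: B1=T, B2=F, B4=F, B5=E, B6=F, B7=F, B8=E, B9=F
#3 (a=2, k=3) -> B1->T, B2->F, B5->E, B4->T, B8->S, B7->T; covered: B1=T, B2=F, B4=T, B5=E, B7=T, B8=S
#4 (a=7, k=4) -> B1->T, B2->F, B5->E, B4->F, B6->F, B8->E, B7->F, B9->F; covered: B1=T, B2=F, B4=F, B5=E, B6=F, B7=F, B8=E, B9=F
#5 (a=7, k=-1) -> B1->T, B2->F, B5->E, B4->F, B6->F, B8->E, B7->F, B9->F; covered: B1=T, B2=F, B4=F, B5=E, B6=F, B7=F, B8=E, B9=F
#6 (a=1, k=0) -> B1->T, B2->F, B5->S, B4->F, B6->F, B8->E, B7->F, B9->F; covered: B1=T, B2=F, B4=F, B5=S, B6=F, B7=F, B8=E, B9=F
#7 (a=7, k=6) -> B1->T, B2->F, B5->E, B4->F, B6->F, B8->E, B7->F, B9->F; covered: B1=T, B2=F, B4=F, B5=E, B6=F, B7=F, B8=E, B9=F
the full pool covers 15 outcomes: B1=T, B1=F, B2=T, B2=F, B3=T, B4=T, B4=F, B5=S, B5=E, B6=F, B7=T, B7=F, B8=S, B8=E, B9=F
checked all size-1 subsets: none covers 15 outcomes (max 8/15)
checked all size-2 subsets: none covers 15 outcomes (max 13/15)
at size 3, {1, 3, 6} reaches all 15 outcomes; every lexicographically earlier size-3 subset fails

Answer: 1, 3, 6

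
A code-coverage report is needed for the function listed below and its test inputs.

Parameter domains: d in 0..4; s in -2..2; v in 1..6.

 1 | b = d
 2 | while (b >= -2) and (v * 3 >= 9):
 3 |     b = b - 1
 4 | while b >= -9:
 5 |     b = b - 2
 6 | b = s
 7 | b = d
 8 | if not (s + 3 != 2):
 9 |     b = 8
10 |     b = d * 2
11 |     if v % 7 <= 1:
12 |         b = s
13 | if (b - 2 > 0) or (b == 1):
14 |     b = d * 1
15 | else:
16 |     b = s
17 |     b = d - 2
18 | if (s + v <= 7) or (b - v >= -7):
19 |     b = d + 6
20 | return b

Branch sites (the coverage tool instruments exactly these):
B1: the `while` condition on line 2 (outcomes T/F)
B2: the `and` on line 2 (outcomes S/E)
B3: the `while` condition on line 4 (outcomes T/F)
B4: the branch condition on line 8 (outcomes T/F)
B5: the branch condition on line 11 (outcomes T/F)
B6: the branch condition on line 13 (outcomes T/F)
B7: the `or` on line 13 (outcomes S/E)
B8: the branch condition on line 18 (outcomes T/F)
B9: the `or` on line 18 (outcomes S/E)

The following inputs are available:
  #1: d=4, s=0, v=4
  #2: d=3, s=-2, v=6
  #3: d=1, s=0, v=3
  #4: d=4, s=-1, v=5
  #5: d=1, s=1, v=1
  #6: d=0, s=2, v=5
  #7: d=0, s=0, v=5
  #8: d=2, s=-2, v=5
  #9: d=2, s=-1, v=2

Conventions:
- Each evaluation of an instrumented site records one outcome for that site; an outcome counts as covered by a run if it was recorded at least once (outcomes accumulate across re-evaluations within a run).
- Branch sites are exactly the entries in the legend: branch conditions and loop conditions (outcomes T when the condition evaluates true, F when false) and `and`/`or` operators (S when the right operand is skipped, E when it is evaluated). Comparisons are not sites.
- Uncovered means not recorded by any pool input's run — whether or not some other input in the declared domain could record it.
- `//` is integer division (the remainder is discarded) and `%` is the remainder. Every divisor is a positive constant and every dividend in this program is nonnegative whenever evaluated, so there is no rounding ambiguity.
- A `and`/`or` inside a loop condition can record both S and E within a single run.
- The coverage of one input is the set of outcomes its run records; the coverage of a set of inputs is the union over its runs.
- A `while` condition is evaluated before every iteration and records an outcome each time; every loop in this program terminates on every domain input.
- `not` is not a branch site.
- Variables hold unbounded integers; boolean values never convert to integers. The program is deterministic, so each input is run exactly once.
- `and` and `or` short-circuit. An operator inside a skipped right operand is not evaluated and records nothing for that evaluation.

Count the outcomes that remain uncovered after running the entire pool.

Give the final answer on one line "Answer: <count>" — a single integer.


input #1, d=4, s=0, v=4: outcomes B1=T, B1=F, B2=S, B2=E, B3=T, B3=F, B4=F, B6=T, B7=S, B8=T, B9=S
input #2, d=3, s=-2, v=6: outcomes B1=T, B1=F, B2=S, B2=E, B3=T, B3=F, B4=F, B6=T, B7=S, B8=T, B9=S
input #3, d=1, s=0, v=3: outcomes B1=T, B1=F, B2=S, B2=E, B3=T, B3=F, B4=F, B6=T, B7=E, B8=T, B9=S
input #4, d=4, s=-1, v=5: outcomes B1=T, B1=F, B2=S, B2=E, B3=T, B3=F, B4=T, B5=F, B6=T, B7=S, B8=T, B9=S
input #5, d=1, s=1, v=1: outcomes B1=F, B2=E, B3=T, B3=F, B4=F, B6=T, B7=E, B8=T, B9=S
input #6, d=0, s=2, v=5: outcomes B1=T, B1=F, B2=S, B2=E, B3=T, B3=F, B4=F, B6=F, B7=E, B8=T, B9=S
input #7, d=0, s=0, v=5: outcomes B1=T, B1=F, B2=S, B2=E, B3=T, B3=F, B4=F, B6=F, B7=E, B8=T, B9=S
input #8, d=2, s=-2, v=5: outcomes B1=T, B1=F, B2=S, B2=E, B3=T, B3=F, B4=F, B6=F, B7=E, B8=T, B9=S
input #9, d=2, s=-1, v=2: outcomes B1=F, B2=E, B3=T, B3=F, B4=T, B5=F, B6=T, B7=S, B8=T, B9=S
union over the pool: B1=T, B1=F, B2=S, B2=E, B3=T, B3=F, B4=T, B4=F, B5=F, B6=T, B6=F, B7=S, B7=E, B8=T, B9=S
uncovered (3 of 18): B5=T, B8=F, B9=E
Answer: 3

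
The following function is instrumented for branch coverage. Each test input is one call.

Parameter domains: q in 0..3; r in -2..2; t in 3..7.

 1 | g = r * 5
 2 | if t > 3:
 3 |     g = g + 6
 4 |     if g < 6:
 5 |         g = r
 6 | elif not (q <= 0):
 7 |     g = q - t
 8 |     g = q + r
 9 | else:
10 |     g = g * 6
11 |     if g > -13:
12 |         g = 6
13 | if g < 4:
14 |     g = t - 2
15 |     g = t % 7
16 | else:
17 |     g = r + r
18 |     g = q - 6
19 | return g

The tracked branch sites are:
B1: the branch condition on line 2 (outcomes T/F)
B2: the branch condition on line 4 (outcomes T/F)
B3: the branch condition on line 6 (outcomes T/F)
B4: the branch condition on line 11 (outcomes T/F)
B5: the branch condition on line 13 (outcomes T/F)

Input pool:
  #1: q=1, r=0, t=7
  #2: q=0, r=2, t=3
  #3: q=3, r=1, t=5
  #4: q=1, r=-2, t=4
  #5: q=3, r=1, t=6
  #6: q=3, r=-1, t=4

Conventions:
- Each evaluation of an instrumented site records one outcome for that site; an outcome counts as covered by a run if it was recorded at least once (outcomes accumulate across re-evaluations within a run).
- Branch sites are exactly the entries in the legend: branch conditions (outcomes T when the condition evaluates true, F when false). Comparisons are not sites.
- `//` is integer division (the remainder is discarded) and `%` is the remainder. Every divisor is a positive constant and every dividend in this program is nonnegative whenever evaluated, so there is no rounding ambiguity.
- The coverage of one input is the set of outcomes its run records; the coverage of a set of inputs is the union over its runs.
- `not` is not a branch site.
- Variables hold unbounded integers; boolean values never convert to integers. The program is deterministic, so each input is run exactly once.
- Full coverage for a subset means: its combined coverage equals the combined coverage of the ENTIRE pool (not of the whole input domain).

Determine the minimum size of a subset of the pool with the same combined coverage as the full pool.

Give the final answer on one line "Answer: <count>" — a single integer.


#1 (q=1, r=0, t=7) -> covered: B1=T, B2=F, B5=F
#2 (q=0, r=2, t=3) -> covered: B1=F, B3=F, B4=T, B5=F
#3 (q=3, r=1, t=5) -> covered: B1=T, B2=F, B5=F
#4 (q=1, r=-2, t=4) -> covered: B1=T, B2=T, B5=T
#5 (q=3, r=1, t=6) -> covered: B1=T, B2=F, B5=F
#6 (q=3, r=-1, t=4) -> covered: B1=T, B2=T, B5=T
union over all inputs: B1=T, B1=F, B2=T, B2=F, B3=F, B4=T, B5=T, B5=F (8 outcomes)
no size-1 subset reaches all 8 outcomes (best union: 4/8)
no size-2 subset reaches all 8 outcomes (best union: 7/8)
size 3: inputs {1, 2, 4} cover all 8 outcomes, and no lexicographically smaller subset of this size does
Answer: 3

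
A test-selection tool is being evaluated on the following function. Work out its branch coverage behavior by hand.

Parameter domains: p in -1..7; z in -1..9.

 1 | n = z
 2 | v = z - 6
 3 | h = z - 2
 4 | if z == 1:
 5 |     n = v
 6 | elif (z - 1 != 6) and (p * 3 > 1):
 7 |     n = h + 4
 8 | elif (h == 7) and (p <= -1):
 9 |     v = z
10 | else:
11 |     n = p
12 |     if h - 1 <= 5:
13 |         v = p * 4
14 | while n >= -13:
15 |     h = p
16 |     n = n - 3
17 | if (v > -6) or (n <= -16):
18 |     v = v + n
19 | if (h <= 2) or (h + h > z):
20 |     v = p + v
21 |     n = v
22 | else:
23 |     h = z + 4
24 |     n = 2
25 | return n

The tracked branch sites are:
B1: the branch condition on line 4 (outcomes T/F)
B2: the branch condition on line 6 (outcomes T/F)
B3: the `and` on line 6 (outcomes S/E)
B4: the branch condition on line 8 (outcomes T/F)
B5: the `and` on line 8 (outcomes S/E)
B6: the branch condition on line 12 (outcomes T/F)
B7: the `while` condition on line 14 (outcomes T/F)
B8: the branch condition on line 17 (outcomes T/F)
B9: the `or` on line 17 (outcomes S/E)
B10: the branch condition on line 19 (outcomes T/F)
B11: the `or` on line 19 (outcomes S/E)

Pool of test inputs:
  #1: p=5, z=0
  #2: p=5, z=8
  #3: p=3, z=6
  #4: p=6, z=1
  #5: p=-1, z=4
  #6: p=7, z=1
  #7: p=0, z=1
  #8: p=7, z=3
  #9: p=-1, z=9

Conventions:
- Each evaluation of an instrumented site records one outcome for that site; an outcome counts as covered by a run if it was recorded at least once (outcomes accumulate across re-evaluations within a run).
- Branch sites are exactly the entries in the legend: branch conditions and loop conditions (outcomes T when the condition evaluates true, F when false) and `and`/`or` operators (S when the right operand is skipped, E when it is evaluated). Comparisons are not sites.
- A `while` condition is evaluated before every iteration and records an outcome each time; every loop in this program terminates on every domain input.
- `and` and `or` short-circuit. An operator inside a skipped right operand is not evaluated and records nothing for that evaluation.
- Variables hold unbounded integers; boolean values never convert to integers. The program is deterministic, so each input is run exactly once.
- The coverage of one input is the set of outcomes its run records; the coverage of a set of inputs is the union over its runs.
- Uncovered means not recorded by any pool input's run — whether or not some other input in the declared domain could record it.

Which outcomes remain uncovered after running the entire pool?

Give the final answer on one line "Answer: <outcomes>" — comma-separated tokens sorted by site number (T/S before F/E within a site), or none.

run #1 (p=5, z=0) runs B1->F, B3->E, B2->T, B7->T, B7->T, B7->T, B7->T, B7->T, B7->T, B7->F, B9->E, B8->T, B11->E, B10->T; records B1=F, B2=T, B3=E, B7=T, B7=F, B8=T, B9=E, B10=T, B11=E
run #2 (p=5, z=8) runs B1->F, B3->E, B2->T, B7->T, B7->T, B7->T, B7->T, B7->T, B7->T, B7->T, B7->T, B7->F, B9->S, B8->T, ...; records B1=F, B2=T, B3=E, B7=T, B7=F, B8=T, B9=S, B10=T, B11=E
run #3 (p=3, z=6) runs B1->F, B3->E, B2->T, B7->T, B7->T, B7->T, B7->T, B7->T, B7->T, B7->T, B7->T, B7->F, B9->S, B8->T, ...; records B1=F, B2=T, B3=E, B7=T, B7=F, B8=T, B9=S, B10=F, B11=E
run #4 (p=6, z=1) runs B1->T, B7->T, B7->T, B7->T, B7->F, B9->S, B8->T, B11->E, B10->T; records B1=T, B7=T, B7=F, B8=T, B9=S, B10=T, B11=E
run #5 (p=-1, z=4) runs B1->F, B3->E, B2->F, B5->S, B4->F, B6->T, B7->T, B7->T, B7->T, B7->T, B7->T, B7->F, B9->S, B8->T, ...; records B1=F, B2=F, B3=E, B4=F, B5=S, B6=T, B7=T, B7=F, B8=T, B9=S, B10=T, B11=S
run #6 (p=7, z=1) runs B1->T, B7->T, B7->T, B7->T, B7->F, B9->S, B8->T, B11->E, B10->T; records B1=T, B7=T, B7=F, B8=T, B9=S, B10=T, B11=E
run #7 (p=0, z=1) runs B1->T, B7->T, B7->T, B7->T, B7->F, B9->S, B8->T, B11->S, B10->T; records B1=T, B7=T, B7=F, B8=T, B9=S, B10=T, B11=S
run #8 (p=7, z=3) runs B1->F, B3->E, B2->T, B7->T, B7->T, B7->T, B7->T, B7->T, B7->T, B7->T, B7->F, B9->S, B8->T, B11->E, ...; records B1=F, B2=T, B3=E, B7=T, B7=F, B8=T, B9=S, B10=T, B11=E
run #9 (p=-1, z=9) runs B1->F, B3->E, B2->F, B5->E, B4->T, B7->T, B7->T, B7->T, B7->T, B7->T, B7->T, B7->T, B7->T, B7->F, ...; records B1=F, B2=F, B3=E, B4=T, B5=E, B7=T, B7=F, B8=T, B9=S, B10=T, B11=S
union over the pool: B1=T, B1=F, B2=T, B2=F, B3=E, B4=T, B4=F, B5=S, B5=E, B6=T, B7=T, B7=F, B8=T, B9=S, B9=E, B10=T, B10=F, B11=S, B11=E
uncovered (3 of 22): B3=S, B6=F, B8=F

Answer: B3=S, B6=F, B8=F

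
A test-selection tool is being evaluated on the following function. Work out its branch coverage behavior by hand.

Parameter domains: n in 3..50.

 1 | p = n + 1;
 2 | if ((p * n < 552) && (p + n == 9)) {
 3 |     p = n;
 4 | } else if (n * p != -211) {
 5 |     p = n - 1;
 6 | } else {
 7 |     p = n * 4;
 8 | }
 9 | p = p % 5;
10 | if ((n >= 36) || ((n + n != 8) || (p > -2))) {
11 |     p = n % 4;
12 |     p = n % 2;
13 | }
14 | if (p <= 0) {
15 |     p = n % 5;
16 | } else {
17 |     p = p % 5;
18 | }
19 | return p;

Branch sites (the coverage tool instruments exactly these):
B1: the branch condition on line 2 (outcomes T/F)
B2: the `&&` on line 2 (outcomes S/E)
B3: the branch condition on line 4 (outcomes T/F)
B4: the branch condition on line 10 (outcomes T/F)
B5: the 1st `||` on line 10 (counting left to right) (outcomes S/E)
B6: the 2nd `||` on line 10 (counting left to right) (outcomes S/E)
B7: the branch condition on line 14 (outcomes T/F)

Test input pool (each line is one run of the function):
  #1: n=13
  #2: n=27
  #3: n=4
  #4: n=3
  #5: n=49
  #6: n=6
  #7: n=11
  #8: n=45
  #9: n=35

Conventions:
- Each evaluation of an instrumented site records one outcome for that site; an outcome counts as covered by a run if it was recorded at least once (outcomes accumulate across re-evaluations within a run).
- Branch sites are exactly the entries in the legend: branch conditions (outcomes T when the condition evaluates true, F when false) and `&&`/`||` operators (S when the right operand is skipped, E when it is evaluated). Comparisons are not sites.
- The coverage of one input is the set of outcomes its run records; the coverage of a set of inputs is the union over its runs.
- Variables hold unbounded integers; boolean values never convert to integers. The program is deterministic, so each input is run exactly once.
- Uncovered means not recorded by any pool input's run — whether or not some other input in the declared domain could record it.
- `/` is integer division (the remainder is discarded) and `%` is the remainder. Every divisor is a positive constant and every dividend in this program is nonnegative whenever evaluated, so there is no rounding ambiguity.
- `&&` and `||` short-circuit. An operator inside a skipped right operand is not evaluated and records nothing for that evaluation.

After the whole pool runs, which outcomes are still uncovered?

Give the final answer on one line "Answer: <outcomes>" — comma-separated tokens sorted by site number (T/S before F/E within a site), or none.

input #1, n=13: outcomes B1=F, B2=E, B3=T, B4=T, B5=E, B6=S, B7=F
input #2, n=27: outcomes B1=F, B2=S, B3=T, B4=T, B5=E, B6=S, B7=F
input #3, n=4: outcomes B1=T, B2=E, B4=T, B5=E, B6=E, B7=T
input #4, n=3: outcomes B1=F, B2=E, B3=T, B4=T, B5=E, B6=S, B7=F
input #5, n=49: outcomes B1=F, B2=S, B3=T, B4=T, B5=S, B7=F
input #6, n=6: outcomes B1=F, B2=E, B3=T, B4=T, B5=E, B6=S, B7=T
input #7, n=11: outcomes B1=F, B2=E, B3=T, B4=T, B5=E, B6=S, B7=F
input #8, n=45: outcomes B1=F, B2=S, B3=T, B4=T, B5=S, B7=F
input #9, n=35: outcomes B1=F, B2=S, B3=T, B4=T, B5=E, B6=S, B7=F
union over the pool: B1=T, B1=F, B2=S, B2=E, B3=T, B4=T, B5=S, B5=E, B6=S, B6=E, B7=T, B7=F
uncovered (2 of 14): B3=F, B4=F

Answer: B3=F, B4=F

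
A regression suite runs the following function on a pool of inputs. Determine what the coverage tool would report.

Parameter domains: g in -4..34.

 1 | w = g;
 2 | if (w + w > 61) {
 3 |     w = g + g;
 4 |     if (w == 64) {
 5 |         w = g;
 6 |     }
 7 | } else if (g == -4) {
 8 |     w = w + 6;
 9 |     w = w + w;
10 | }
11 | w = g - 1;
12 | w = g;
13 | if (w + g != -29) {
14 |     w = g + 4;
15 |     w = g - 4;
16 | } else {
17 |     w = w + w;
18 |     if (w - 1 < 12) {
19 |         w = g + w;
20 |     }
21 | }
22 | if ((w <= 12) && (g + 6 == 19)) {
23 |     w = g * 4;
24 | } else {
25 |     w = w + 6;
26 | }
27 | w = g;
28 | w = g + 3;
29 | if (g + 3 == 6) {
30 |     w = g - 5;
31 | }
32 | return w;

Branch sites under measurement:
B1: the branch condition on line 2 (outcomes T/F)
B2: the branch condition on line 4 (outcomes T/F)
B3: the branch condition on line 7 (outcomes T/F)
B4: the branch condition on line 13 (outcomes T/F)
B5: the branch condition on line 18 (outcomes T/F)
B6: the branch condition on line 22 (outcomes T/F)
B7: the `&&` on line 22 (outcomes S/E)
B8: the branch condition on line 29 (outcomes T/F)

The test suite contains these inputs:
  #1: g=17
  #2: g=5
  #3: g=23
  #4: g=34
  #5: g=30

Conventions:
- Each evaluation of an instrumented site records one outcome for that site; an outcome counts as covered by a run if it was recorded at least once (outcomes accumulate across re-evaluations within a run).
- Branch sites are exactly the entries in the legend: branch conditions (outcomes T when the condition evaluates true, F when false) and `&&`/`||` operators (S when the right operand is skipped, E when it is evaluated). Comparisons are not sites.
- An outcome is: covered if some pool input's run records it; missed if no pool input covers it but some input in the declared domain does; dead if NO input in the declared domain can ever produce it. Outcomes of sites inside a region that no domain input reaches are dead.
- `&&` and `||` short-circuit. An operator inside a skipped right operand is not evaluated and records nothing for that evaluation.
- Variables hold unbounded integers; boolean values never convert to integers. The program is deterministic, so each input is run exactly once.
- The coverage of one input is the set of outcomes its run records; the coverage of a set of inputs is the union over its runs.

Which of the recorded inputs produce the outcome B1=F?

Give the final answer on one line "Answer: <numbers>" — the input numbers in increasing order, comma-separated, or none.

input #1 (g=17): covers B1=F
input #2 (g=5): covers B1=F
input #3 (g=23): covers B1=F
input #4 (g=34): misses B1=F
input #5 (g=30): covers B1=F

Answer: 1, 2, 3, 5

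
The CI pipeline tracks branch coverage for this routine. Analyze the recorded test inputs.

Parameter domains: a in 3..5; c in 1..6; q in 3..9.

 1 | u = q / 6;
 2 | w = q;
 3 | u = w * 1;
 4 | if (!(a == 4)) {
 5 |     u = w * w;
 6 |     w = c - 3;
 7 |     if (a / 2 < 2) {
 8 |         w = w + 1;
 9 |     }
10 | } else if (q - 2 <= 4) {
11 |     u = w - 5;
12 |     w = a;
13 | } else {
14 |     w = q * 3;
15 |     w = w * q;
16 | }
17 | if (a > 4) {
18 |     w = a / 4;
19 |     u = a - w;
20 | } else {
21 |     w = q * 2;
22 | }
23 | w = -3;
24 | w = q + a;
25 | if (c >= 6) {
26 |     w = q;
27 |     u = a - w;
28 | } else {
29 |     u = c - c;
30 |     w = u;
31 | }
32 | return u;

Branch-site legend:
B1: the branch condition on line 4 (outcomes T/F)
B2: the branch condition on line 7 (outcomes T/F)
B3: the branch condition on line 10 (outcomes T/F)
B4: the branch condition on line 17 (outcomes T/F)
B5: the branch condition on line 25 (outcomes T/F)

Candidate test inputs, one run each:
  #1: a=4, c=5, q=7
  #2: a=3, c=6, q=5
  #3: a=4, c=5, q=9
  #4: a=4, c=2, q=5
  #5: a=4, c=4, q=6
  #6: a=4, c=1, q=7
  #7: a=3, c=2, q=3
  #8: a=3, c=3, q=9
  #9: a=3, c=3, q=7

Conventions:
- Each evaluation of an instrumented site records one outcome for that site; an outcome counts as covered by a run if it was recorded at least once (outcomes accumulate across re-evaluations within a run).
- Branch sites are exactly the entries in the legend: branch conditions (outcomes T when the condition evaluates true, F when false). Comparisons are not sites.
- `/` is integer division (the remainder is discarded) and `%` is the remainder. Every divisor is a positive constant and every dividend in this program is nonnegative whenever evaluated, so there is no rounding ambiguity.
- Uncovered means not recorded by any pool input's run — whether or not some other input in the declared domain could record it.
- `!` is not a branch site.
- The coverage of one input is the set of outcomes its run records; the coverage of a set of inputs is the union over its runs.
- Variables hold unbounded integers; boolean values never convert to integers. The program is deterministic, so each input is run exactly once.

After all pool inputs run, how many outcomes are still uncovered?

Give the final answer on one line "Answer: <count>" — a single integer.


run #1 (a=4, c=5, q=7) runs B1->F, B3->F, B4->F, B5->F; records B1=F, B3=F, B4=F, B5=F
run #2 (a=3, c=6, q=5) runs B1->T, B2->T, B4->F, B5->T; records B1=T, B2=T, B4=F, B5=T
run #3 (a=4, c=5, q=9) runs B1->F, B3->F, B4->F, B5->F; records B1=F, B3=F, B4=F, B5=F
run #4 (a=4, c=2, q=5) runs B1->F, B3->T, B4->F, B5->F; records B1=F, B3=T, B4=F, B5=F
run #5 (a=4, c=4, q=6) runs B1->F, B3->T, B4->F, B5->F; records B1=F, B3=T, B4=F, B5=F
run #6 (a=4, c=1, q=7) runs B1->F, B3->F, B4->F, B5->F; records B1=F, B3=F, B4=F, B5=F
run #7 (a=3, c=2, q=3) runs B1->T, B2->T, B4->F, B5->F; records B1=T, B2=T, B4=F, B5=F
run #8 (a=3, c=3, q=9) runs B1->T, B2->T, B4->F, B5->F; records B1=T, B2=T, B4=F, B5=F
run #9 (a=3, c=3, q=7) runs B1->T, B2->T, B4->F, B5->F; records B1=T, B2=T, B4=F, B5=F
union over the pool: B1=T, B1=F, B2=T, B3=T, B3=F, B4=F, B5=T, B5=F
uncovered (2 of 10): B2=F, B4=T
Answer: 2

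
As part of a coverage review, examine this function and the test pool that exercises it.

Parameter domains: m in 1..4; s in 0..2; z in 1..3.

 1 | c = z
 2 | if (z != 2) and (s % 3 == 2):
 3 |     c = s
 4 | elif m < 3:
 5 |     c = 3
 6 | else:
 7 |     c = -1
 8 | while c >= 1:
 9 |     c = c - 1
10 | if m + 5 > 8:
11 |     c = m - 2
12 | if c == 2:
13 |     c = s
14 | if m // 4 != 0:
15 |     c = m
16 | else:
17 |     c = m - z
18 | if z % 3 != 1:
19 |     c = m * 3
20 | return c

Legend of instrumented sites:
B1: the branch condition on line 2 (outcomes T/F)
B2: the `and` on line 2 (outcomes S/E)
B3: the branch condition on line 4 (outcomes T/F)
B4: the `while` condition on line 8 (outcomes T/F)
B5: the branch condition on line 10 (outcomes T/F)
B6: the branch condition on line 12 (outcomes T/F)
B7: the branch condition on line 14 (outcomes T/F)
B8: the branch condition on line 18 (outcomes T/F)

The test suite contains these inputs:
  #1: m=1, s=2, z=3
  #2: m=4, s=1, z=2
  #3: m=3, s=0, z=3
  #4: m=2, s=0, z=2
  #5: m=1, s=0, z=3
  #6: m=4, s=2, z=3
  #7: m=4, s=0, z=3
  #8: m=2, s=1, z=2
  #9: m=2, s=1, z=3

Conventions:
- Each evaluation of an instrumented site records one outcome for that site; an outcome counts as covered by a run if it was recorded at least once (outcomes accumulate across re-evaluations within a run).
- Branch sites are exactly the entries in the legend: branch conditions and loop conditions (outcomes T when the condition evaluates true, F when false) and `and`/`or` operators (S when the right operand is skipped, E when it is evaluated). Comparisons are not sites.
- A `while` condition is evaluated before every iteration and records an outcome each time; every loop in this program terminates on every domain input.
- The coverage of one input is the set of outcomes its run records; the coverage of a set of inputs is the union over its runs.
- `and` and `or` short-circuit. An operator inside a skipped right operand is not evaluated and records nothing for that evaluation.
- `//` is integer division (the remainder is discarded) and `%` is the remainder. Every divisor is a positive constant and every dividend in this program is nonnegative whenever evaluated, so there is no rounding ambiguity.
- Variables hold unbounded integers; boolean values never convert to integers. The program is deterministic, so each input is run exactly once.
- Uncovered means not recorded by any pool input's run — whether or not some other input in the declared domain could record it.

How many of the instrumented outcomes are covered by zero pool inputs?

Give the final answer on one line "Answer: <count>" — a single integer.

input #1, m=1, s=2, z=3: outcomes B1=T, B2=E, B4=T, B4=F, B5=F, B6=F, B7=F, B8=T
input #2, m=4, s=1, z=2: outcomes B1=F, B2=S, B3=F, B4=F, B5=T, B6=T, B7=T, B8=T
input #3, m=3, s=0, z=3: outcomes B1=F, B2=E, B3=F, B4=F, B5=F, B6=F, B7=F, B8=T
input #4, m=2, s=0, z=2: outcomes B1=F, B2=S, B3=T, B4=T, B4=F, B5=F, B6=F, B7=F, B8=T
input #5, m=1, s=0, z=3: outcomes B1=F, B2=E, B3=T, B4=T, B4=F, B5=F, B6=F, B7=F, B8=T
input #6, m=4, s=2, z=3: outcomes B1=T, B2=E, B4=T, B4=F, B5=T, B6=T, B7=T, B8=T
input #7, m=4, s=0, z=3: outcomes B1=F, B2=E, B3=F, B4=F, B5=T, B6=T, B7=T, B8=T
input #8, m=2, s=1, z=2: outcomes B1=F, B2=S, B3=T, B4=T, B4=F, B5=F, B6=F, B7=F, B8=T
input #9, m=2, s=1, z=3: outcomes B1=F, B2=E, B3=T, B4=T, B4=F, B5=F, B6=F, B7=F, B8=T
union over the pool: B1=T, B1=F, B2=S, B2=E, B3=T, B3=F, B4=T, B4=F, B5=T, B5=F, B6=T, B6=F, B7=T, B7=F, B8=T
uncovered (1 of 16): B8=F

Answer: 1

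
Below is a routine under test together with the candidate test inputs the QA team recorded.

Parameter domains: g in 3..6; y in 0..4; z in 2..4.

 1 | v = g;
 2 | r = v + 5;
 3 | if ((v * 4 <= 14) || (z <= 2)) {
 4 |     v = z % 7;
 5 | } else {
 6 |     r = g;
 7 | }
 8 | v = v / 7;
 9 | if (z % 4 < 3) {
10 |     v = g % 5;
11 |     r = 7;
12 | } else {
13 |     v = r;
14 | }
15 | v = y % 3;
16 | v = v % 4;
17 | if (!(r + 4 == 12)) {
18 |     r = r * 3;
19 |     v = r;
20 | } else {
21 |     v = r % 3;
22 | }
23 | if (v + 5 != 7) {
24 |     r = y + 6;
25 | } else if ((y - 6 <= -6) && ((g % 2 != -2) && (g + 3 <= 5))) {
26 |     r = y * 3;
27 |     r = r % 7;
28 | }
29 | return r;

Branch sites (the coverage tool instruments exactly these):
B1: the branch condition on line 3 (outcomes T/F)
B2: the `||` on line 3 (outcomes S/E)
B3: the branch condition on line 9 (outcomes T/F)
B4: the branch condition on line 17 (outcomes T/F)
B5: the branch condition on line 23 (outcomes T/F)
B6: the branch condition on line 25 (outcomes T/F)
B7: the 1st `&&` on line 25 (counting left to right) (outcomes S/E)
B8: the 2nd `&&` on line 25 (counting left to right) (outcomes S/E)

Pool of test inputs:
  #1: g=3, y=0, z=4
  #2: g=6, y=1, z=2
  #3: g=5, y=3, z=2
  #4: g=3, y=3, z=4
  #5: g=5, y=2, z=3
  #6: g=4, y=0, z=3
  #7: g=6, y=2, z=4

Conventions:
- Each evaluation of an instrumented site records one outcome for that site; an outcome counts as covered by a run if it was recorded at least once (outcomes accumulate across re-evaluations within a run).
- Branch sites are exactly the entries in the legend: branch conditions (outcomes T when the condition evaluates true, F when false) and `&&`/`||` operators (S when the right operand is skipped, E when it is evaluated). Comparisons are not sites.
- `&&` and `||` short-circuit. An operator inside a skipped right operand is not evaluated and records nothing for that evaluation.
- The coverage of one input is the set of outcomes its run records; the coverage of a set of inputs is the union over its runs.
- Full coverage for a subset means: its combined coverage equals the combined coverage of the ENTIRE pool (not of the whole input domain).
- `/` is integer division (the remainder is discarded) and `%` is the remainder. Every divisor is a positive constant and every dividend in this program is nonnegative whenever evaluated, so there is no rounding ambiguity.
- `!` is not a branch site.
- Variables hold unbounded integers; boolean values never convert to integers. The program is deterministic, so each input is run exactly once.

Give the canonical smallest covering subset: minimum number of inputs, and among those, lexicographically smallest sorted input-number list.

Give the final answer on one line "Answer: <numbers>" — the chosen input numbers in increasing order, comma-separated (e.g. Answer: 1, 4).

test 1 (g=3, y=0, z=4) fires B2->S, B1->T, B3->T, B4->T, B5->T; hits B1=T, B2=S, B3=T, B4=T, B5=T
test 2 (g=6, y=1, z=2) fires B2->E, B1->T, B3->T, B4->T, B5->T; hits B1=T, B2=E, B3=T, B4=T, B5=T
test 3 (g=5, y=3, z=2) fires B2->E, B1->T, B3->T, B4->T, B5->T; hits B1=T, B2=E, B3=T, B4=T, B5=T
test 4 (g=3, y=3, z=4) fires B2->S, B1->T, B3->T, B4->T, B5->T; hits B1=T, B2=S, B3=T, B4=T, B5=T
test 5 (g=5, y=2, z=3) fires B2->E, B1->F, B3->F, B4->T, B5->T; hits B1=F, B2=E, B3=F, B4=T, B5=T
test 6 (g=4, y=0, z=3) fires B2->E, B1->F, B3->F, B4->T, B5->T; hits B1=F, B2=E, B3=F, B4=T, B5=T
test 7 (g=6, y=2, z=4) fires B2->E, B1->F, B3->T, B4->T, B5->T; hits B1=F, B2=E, B3=T, B4=T, B5=T
pool-wide coverage (8 outcomes): B1=T, B1=F, B2=S, B2=E, B3=T, B3=F, B4=T, B5=T
every size-1 subset falls short of the 8 outcomes (best: 5/8)
at size 2, {1, 5} reaches all 8 outcomes; every lexicographically earlier size-2 subset fails

Answer: 1, 5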